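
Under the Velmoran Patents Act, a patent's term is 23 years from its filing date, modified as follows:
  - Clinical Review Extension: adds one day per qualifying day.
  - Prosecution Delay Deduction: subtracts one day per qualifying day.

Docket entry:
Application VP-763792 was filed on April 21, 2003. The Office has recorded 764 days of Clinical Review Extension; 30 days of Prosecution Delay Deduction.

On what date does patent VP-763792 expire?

Base term: filing date + 23 years → 21 April 2026.
Clinical Review Extension: +764 days → 24 May 2028.
Prosecution Delay Deduction: −30 days → 24 April 2028.

April 24, 2028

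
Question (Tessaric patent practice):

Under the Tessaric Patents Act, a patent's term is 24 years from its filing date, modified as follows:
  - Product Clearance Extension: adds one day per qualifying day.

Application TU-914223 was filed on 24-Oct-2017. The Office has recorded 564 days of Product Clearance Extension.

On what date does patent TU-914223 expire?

May 11, 2043

Base term: filing date + 24 years → 24 October 2041.
Product Clearance Extension: +564 days → 11 May 2043.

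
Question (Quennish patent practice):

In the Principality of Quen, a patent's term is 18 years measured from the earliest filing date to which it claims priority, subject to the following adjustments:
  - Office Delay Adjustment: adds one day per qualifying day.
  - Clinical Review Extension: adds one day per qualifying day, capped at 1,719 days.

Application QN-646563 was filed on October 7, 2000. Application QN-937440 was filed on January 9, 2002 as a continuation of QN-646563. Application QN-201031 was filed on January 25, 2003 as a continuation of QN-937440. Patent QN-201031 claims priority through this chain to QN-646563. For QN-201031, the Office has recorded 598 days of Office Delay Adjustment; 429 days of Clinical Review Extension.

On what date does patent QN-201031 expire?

July 30, 2021

Earliest priority filing: 7 October 2000.
Base term: 7 October 2000 + 18 years → 7 October 2018.
Office Delay Adjustment: +598 days → 27 May 2020.
Clinical Review Extension: 429 days (within the 1719-day cap) → +429 days → 30 July 2021.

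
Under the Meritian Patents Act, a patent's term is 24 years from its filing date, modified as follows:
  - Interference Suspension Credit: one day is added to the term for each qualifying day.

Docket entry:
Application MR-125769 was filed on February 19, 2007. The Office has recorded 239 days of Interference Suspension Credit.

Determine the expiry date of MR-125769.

Base term: filing date + 24 years → 19 February 2031.
Interference Suspension Credit: +239 days → 16 October 2031.

October 16, 2031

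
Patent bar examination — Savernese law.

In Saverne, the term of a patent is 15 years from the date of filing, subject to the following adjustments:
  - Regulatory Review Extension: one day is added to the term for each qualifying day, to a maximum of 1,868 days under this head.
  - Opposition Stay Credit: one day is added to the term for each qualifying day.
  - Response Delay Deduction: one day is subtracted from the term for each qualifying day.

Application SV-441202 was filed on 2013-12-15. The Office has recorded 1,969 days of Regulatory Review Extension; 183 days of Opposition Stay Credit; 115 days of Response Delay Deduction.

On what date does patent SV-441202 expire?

Base term: filing date + 15 years → 15 December 2028.
Regulatory Review Extension: 1969 days claimed exceeds the 1868-day cap, so +1868 days → 26 January 2034.
Opposition Stay Credit: +183 days → 28 July 2034.
Response Delay Deduction: −115 days → 4 April 2034.

2034-04-04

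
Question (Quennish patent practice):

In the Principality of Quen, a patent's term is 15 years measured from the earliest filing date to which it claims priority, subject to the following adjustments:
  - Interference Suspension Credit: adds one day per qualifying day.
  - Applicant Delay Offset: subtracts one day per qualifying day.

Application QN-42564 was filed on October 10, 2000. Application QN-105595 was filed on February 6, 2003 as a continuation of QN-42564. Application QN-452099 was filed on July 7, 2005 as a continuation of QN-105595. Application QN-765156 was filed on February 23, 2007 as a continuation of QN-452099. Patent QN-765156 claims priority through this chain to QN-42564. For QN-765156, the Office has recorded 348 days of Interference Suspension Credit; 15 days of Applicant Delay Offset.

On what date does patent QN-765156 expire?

2016-09-07

Earliest priority filing: 10 October 2000.
Base term: 10 October 2000 + 15 years → 10 October 2015.
Interference Suspension Credit: +348 days → 22 September 2016.
Applicant Delay Offset: −15 days → 7 September 2016.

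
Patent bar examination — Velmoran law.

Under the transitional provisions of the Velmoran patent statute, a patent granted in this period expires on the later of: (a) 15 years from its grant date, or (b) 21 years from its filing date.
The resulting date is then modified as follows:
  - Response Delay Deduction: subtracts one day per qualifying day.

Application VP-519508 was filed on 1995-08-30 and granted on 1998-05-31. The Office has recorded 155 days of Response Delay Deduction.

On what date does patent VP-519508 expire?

March 28, 2016

(a) grant + 15 years → 31 May 2013.
(b) filing + 21 years → 30 August 2016.
Later of the two: 30 August 2016.
Response Delay Deduction: −155 days → 28 March 2016.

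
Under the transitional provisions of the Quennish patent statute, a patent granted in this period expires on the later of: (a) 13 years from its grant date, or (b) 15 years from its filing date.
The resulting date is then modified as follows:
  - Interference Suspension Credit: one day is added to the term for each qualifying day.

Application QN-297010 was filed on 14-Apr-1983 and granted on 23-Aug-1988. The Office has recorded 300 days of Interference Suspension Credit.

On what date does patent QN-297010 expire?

2002-06-19

(a) grant + 13 years → 23 August 2001.
(b) filing + 15 years → 14 April 1998.
Later of the two: 23 August 2001.
Interference Suspension Credit: +300 days → 19 June 2002.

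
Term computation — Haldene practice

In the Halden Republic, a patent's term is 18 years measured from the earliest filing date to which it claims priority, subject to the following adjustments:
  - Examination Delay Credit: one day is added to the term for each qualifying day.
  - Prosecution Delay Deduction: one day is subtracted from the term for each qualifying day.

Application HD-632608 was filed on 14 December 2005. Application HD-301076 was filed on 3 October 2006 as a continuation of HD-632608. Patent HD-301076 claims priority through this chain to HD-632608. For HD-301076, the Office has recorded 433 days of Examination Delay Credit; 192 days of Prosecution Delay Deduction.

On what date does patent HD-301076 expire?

Earliest priority filing: 14 December 2005.
Base term: 14 December 2005 + 18 years → 14 December 2023.
Examination Delay Credit: +433 days → 19 February 2025.
Prosecution Delay Deduction: −192 days → 11 August 2024.

August 11, 2024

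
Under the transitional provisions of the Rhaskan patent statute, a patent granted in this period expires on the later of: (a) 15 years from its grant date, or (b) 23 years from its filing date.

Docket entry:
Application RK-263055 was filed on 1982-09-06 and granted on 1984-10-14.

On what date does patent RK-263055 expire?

(a) grant + 15 years → 14 October 1999.
(b) filing + 23 years → 6 September 2005.
Later of the two: 6 September 2005.

2005-09-06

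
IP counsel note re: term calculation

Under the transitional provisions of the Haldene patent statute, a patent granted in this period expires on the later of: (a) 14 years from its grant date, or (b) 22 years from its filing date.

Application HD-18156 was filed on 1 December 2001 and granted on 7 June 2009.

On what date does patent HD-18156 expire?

December 1, 2023

(a) grant + 14 years → 7 June 2023.
(b) filing + 22 years → 1 December 2023.
Later of the two: 1 December 2023.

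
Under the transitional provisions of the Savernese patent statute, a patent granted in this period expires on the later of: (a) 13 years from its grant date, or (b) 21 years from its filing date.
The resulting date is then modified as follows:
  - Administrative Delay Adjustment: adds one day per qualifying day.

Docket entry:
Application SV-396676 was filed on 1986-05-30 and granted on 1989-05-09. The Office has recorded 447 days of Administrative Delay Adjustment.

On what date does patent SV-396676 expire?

(a) grant + 13 years → 9 May 2002.
(b) filing + 21 years → 30 May 2007.
Later of the two: 30 May 2007.
Administrative Delay Adjustment: +447 days → 19 August 2008.

2008-08-19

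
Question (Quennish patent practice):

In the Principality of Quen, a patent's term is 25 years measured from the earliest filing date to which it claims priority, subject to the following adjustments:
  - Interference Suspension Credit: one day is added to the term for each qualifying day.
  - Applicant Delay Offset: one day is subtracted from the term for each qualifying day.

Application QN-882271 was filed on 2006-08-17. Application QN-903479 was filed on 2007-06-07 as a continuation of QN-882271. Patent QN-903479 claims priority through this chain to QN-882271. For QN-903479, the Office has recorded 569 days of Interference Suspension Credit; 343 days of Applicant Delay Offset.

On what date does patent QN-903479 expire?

March 30, 2032

Earliest priority filing: 17 August 2006.
Base term: 17 August 2006 + 25 years → 17 August 2031.
Interference Suspension Credit: +569 days → 8 March 2033.
Applicant Delay Offset: −343 days → 30 March 2032.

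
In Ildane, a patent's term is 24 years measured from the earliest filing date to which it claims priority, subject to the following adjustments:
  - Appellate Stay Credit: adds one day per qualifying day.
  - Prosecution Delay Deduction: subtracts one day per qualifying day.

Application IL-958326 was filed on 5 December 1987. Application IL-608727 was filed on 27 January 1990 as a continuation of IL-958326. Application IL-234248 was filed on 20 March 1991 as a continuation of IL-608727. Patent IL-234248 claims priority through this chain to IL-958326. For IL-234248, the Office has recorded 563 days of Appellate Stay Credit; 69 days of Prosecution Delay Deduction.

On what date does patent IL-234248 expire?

Earliest priority filing: 5 December 1987.
Base term: 5 December 1987 + 24 years → 5 December 2011.
Appellate Stay Credit: +563 days → 20 June 2013.
Prosecution Delay Deduction: −69 days → 12 April 2013.

April 12, 2013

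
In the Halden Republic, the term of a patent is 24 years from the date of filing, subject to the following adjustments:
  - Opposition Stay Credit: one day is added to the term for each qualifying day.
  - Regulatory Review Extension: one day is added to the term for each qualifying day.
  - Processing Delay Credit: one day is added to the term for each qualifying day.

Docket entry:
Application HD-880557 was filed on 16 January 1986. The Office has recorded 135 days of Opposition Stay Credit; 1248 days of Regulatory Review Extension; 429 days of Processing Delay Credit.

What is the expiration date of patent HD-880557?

Base term: filing date + 24 years → 16 January 2010.
Opposition Stay Credit: +135 days → 31 May 2010.
Regulatory Review Extension: +1248 days → 30 October 2013.
Processing Delay Credit: +429 days → 2 January 2015.

January 2, 2015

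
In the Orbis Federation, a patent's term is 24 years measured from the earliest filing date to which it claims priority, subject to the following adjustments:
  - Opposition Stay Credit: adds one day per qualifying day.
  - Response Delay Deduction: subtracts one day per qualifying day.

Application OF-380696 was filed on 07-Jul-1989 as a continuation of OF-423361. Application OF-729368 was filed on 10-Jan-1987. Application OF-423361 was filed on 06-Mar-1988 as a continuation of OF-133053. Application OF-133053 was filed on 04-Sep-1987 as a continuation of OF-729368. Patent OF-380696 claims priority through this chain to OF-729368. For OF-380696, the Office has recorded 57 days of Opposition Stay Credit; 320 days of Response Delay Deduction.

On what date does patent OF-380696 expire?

April 22, 2010

Earliest priority filing: 10 January 1987.
Base term: 10 January 1987 + 24 years → 10 January 2011.
Opposition Stay Credit: +57 days → 8 March 2011.
Response Delay Deduction: −320 days → 22 April 2010.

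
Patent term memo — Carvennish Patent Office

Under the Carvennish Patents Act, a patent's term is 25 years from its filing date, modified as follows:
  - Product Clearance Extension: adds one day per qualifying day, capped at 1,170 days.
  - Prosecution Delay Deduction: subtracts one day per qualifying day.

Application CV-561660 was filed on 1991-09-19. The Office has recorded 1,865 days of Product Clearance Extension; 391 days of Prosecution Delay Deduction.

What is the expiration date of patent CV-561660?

2018-11-07

Base term: filing date + 25 years → 19 September 2016.
Product Clearance Extension: 1865 days claimed exceeds the 1170-day cap, so +1170 days → 3 December 2019.
Prosecution Delay Deduction: −391 days → 7 November 2018.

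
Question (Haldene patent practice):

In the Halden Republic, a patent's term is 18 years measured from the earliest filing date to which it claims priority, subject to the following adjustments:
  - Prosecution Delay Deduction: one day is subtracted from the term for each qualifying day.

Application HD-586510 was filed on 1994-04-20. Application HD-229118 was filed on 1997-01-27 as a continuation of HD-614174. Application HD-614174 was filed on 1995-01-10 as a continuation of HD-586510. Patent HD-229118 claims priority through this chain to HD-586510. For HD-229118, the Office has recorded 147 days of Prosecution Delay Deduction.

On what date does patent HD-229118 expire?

2011-11-25

Earliest priority filing: 20 April 1994.
Base term: 20 April 1994 + 18 years → 20 April 2012.
Prosecution Delay Deduction: −147 days → 25 November 2011.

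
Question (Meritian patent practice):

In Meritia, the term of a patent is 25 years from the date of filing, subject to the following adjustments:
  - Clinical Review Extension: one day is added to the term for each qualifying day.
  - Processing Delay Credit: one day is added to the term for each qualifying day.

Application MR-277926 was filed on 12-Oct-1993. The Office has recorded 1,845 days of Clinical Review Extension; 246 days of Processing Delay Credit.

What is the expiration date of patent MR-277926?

July 3, 2024

Base term: filing date + 25 years → 12 October 2018.
Clinical Review Extension: +1845 days → 31 October 2023.
Processing Delay Credit: +246 days → 3 July 2024.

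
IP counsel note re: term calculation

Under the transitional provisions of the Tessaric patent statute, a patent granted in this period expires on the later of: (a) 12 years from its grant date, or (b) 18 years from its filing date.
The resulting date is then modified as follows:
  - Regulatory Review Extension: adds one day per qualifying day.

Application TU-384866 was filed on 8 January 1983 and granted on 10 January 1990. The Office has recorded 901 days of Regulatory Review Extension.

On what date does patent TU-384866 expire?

(a) grant + 12 years → 10 January 2002.
(b) filing + 18 years → 8 January 2001.
Later of the two: 10 January 2002.
Regulatory Review Extension: +901 days → 29 June 2004.

2004-06-29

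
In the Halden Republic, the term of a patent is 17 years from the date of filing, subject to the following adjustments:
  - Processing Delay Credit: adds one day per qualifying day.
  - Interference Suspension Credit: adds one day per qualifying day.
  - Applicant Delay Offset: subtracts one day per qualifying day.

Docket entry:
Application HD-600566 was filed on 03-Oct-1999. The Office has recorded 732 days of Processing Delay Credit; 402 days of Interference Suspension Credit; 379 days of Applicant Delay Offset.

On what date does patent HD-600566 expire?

2018-10-28

Base term: filing date + 17 years → 3 October 2016.
Processing Delay Credit: +732 days → 5 October 2018.
Interference Suspension Credit: +402 days → 11 November 2019.
Applicant Delay Offset: −379 days → 28 October 2018.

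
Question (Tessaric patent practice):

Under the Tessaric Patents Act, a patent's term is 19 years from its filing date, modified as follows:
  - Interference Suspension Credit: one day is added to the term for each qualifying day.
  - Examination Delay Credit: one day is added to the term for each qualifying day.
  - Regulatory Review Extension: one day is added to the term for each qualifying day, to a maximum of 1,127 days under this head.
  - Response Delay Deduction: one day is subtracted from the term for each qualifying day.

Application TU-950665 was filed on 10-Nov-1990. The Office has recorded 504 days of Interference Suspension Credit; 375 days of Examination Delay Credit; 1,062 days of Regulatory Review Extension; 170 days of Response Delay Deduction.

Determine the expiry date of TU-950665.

2014-09-16

Base term: filing date + 19 years → 10 November 2009.
Interference Suspension Credit: +504 days → 29 March 2011.
Examination Delay Credit: +375 days → 7 April 2012.
Regulatory Review Extension: 1062 days (within the 1127-day cap) → +1062 days → 5 March 2015.
Response Delay Deduction: −170 days → 16 September 2014.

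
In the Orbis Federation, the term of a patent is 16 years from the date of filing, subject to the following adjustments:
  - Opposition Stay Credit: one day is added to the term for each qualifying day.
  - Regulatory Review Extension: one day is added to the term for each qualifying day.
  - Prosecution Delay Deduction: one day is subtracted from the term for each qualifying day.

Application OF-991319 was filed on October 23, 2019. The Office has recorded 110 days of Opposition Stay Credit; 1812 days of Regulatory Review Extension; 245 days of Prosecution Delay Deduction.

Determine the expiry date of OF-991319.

Base term: filing date + 16 years → 23 October 2035.
Opposition Stay Credit: +110 days → 10 February 2036.
Regulatory Review Extension: +1812 days → 26 January 2041.
Prosecution Delay Deduction: −245 days → 26 May 2040.

May 26, 2040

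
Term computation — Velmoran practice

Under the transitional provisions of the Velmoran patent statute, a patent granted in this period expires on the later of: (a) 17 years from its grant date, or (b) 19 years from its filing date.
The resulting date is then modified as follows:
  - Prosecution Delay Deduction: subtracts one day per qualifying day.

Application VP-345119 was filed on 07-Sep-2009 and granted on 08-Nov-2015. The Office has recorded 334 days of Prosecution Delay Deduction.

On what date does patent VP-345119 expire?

2031-12-10

(a) grant + 17 years → 8 November 2032.
(b) filing + 19 years → 7 September 2028.
Later of the two: 8 November 2032.
Prosecution Delay Deduction: −334 days → 10 December 2031.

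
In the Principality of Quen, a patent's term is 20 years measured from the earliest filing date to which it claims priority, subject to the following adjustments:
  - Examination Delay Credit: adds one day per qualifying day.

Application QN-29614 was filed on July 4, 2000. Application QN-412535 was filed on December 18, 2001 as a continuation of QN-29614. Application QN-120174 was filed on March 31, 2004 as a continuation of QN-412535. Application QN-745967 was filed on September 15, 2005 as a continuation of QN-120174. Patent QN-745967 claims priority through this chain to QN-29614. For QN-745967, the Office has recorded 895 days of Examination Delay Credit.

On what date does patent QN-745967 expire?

2022-12-16

Earliest priority filing: 4 July 2000.
Base term: 4 July 2000 + 20 years → 4 July 2020.
Examination Delay Credit: +895 days → 16 December 2022.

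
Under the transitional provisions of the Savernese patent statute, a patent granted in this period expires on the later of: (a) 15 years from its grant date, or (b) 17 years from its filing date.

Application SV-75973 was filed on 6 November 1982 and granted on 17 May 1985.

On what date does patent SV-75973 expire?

(a) grant + 15 years → 17 May 2000.
(b) filing + 17 years → 6 November 1999.
Later of the two: 17 May 2000.

May 17, 2000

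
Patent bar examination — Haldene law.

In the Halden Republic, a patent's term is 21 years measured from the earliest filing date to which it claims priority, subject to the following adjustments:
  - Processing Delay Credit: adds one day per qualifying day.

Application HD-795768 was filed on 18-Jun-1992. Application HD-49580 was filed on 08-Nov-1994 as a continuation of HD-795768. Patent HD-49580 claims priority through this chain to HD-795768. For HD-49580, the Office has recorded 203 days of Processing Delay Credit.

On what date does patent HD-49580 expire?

2014-01-07

Earliest priority filing: 18 June 1992.
Base term: 18 June 1992 + 21 years → 18 June 2013.
Processing Delay Credit: +203 days → 7 January 2014.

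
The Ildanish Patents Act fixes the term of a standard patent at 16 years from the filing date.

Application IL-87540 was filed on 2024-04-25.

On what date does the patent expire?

April 25, 2040

Filing date + 16 years → 25 April 2040.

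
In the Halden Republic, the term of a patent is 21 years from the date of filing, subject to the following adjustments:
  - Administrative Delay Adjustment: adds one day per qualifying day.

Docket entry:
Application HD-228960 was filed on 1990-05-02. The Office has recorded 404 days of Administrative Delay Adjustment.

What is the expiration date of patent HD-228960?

June 9, 2012

Base term: filing date + 21 years → 2 May 2011.
Administrative Delay Adjustment: +404 days → 9 June 2012.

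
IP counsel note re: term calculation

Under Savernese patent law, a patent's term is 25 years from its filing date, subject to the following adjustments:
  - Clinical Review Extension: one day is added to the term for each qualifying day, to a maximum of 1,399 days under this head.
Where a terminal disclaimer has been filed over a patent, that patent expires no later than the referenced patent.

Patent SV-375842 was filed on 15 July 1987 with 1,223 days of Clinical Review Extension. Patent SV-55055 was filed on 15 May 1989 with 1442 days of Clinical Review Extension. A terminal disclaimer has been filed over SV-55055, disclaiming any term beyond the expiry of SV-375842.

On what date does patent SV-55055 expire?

2015-11-20

Natural term of SV-55055:
  Base: filing + 25 years → 15 May 2014.
  Clinical Review Extension: 1442 days claimed exceeds the 1399-day cap, so +1399 days → 14 March 2018.
Expiry of referenced patent SV-375842:
  Base: filing + 25 years → 15 July 2012.
  Clinical Review Extension: 1223 days (within the 1399-day cap) → +1223 days → 20 November 2015.
Terminal disclaimer: SV-55055 expires on the earlier of 14 March 2018 and 20 November 2015.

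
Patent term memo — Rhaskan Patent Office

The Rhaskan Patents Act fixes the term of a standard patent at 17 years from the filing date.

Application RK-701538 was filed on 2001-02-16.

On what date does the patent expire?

February 16, 2018

Filing date + 17 years → 16 February 2018.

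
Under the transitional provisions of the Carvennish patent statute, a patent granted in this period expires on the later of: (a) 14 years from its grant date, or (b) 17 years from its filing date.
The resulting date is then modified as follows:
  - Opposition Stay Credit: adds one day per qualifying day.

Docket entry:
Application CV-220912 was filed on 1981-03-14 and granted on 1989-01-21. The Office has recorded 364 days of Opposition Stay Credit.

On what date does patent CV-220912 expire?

(a) grant + 14 years → 21 January 2003.
(b) filing + 17 years → 14 March 1998.
Later of the two: 21 January 2003.
Opposition Stay Credit: +364 days → 20 January 2004.

2004-01-20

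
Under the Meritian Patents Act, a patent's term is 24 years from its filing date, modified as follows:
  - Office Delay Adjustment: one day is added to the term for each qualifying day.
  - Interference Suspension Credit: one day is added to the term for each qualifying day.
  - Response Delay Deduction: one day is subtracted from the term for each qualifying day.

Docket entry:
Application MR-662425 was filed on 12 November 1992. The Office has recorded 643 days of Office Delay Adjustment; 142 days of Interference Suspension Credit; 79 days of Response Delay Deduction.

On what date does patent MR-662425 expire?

October 19, 2018

Base term: filing date + 24 years → 12 November 2016.
Office Delay Adjustment: +643 days → 17 August 2018.
Interference Suspension Credit: +142 days → 6 January 2019.
Response Delay Deduction: −79 days → 19 October 2018.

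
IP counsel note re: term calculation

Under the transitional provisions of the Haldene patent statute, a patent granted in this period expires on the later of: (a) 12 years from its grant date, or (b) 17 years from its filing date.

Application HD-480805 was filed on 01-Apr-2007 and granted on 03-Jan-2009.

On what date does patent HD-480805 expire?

April 1, 2024

(a) grant + 12 years → 3 January 2021.
(b) filing + 17 years → 1 April 2024.
Later of the two: 1 April 2024.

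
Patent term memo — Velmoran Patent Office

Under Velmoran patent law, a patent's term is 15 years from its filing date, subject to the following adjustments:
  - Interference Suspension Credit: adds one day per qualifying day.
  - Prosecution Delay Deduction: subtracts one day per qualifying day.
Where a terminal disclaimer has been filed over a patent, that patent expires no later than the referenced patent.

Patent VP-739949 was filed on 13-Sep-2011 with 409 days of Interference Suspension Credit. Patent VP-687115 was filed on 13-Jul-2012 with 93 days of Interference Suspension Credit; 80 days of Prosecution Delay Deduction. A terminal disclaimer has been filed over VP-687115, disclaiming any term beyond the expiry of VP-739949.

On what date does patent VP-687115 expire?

July 26, 2027

Natural term of VP-687115:
  Base: filing + 15 years → 13 July 2027.
  Interference Suspension Credit: +93 days → 14 October 2027.
  Prosecution Delay Deduction: −80 days → 26 July 2027.
Expiry of referenced patent VP-739949:
  Base: filing + 15 years → 13 September 2026.
  Interference Suspension Credit: +409 days → 27 October 2027.
Terminal disclaimer: VP-687115 expires on the earlier of 26 July 2027 and 27 October 2027.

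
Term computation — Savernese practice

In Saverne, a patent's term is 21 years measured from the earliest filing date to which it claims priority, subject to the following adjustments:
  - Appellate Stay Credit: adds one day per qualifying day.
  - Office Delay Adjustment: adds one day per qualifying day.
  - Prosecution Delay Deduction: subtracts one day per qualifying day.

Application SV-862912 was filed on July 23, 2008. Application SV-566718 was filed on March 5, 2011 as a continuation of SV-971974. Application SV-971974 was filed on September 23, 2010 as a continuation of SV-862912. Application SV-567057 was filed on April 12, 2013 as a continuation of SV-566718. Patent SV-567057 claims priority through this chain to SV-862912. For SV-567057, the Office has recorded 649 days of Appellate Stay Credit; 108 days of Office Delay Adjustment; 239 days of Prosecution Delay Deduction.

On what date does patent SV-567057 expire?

2030-12-23

Earliest priority filing: 23 July 2008.
Base term: 23 July 2008 + 21 years → 23 July 2029.
Appellate Stay Credit: +649 days → 3 May 2031.
Office Delay Adjustment: +108 days → 19 August 2031.
Prosecution Delay Deduction: −239 days → 23 December 2030.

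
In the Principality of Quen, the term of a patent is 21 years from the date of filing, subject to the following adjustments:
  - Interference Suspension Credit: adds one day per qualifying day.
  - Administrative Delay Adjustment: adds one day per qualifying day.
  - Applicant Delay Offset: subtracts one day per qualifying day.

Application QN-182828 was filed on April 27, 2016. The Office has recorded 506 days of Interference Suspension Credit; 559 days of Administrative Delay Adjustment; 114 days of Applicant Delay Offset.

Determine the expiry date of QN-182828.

Base term: filing date + 21 years → 27 April 2037.
Interference Suspension Credit: +506 days → 15 September 2038.
Administrative Delay Adjustment: +559 days → 27 March 2040.
Applicant Delay Offset: −114 days → 4 December 2039.

December 4, 2039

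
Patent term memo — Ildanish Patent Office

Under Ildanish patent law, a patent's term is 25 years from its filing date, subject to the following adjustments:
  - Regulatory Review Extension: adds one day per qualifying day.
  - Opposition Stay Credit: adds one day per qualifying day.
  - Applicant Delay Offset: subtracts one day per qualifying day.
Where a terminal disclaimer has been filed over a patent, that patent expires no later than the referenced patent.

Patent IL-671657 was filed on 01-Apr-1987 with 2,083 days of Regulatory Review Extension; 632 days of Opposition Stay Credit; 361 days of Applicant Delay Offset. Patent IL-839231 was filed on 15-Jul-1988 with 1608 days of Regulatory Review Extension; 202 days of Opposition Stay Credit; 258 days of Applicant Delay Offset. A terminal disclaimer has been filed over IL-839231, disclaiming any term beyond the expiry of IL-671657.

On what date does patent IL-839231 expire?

Natural term of IL-839231:
  Base: filing + 25 years → 15 July 2013.
  Regulatory Review Extension: +1608 days → 9 December 2017.
  Opposition Stay Credit: +202 days → 29 June 2018.
  Applicant Delay Offset: −258 days → 14 October 2017.
Expiry of referenced patent IL-671657:
  Base: filing + 25 years → 1 April 2012.
  Regulatory Review Extension: +2083 days → 14 December 2017.
  Opposition Stay Credit: +632 days → 7 September 2019.
  Applicant Delay Offset: −361 days → 11 September 2018.
Terminal disclaimer: IL-839231 expires on the earlier of 14 October 2017 and 11 September 2018.

October 14, 2017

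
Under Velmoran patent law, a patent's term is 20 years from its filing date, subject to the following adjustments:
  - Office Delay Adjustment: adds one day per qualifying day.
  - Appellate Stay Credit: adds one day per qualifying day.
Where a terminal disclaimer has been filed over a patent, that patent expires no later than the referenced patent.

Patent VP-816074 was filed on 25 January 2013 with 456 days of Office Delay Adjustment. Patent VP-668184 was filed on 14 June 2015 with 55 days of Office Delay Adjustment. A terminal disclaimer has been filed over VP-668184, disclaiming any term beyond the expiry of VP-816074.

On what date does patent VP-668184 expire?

Natural term of VP-668184:
  Base: filing + 20 years → 14 June 2035.
  Office Delay Adjustment: +55 days → 8 August 2035.
Expiry of referenced patent VP-816074:
  Base: filing + 20 years → 25 January 2033.
  Office Delay Adjustment: +456 days → 26 April 2034.
Terminal disclaimer: VP-668184 expires on the earlier of 8 August 2035 and 26 April 2034.

April 26, 2034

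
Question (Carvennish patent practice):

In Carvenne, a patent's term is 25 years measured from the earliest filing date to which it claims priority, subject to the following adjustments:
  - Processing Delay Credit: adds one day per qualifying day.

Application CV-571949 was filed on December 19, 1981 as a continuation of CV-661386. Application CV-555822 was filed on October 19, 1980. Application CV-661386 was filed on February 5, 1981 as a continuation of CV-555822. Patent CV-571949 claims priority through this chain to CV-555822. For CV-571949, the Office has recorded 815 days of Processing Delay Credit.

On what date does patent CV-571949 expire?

Earliest priority filing: 19 October 1980.
Base term: 19 October 1980 + 25 years → 19 October 2005.
Processing Delay Credit: +815 days → 12 January 2008.

January 12, 2008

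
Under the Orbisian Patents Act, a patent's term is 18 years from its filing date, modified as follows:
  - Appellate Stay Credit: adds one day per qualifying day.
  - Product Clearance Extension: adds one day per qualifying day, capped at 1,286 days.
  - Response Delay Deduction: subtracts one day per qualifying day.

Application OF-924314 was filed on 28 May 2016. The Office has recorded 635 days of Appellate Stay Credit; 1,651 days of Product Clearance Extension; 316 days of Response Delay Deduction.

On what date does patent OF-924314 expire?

2038-10-19

Base term: filing date + 18 years → 28 May 2034.
Appellate Stay Credit: +635 days → 22 February 2036.
Product Clearance Extension: 1651 days claimed exceeds the 1286-day cap, so +1286 days → 31 August 2039.
Response Delay Deduction: −316 days → 19 October 2038.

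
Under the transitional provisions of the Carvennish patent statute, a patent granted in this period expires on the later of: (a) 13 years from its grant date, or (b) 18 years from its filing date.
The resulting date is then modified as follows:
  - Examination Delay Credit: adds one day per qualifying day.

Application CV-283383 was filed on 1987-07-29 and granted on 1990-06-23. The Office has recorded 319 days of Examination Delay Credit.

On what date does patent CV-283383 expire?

(a) grant + 13 years → 23 June 2003.
(b) filing + 18 years → 29 July 2005.
Later of the two: 29 July 2005.
Examination Delay Credit: +319 days → 13 June 2006.

June 13, 2006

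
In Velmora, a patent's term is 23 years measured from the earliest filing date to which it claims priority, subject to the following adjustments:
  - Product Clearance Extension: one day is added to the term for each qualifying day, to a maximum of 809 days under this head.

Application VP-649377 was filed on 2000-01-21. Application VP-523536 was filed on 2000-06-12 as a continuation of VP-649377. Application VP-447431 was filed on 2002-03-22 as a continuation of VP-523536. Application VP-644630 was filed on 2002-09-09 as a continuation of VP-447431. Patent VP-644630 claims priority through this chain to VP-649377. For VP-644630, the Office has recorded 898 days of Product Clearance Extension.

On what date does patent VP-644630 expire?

Earliest priority filing: 21 January 2000.
Base term: 21 January 2000 + 23 years → 21 January 2023.
Product Clearance Extension: 898 days claimed exceeds the 809-day cap, so +809 days → 9 April 2025.

2025-04-09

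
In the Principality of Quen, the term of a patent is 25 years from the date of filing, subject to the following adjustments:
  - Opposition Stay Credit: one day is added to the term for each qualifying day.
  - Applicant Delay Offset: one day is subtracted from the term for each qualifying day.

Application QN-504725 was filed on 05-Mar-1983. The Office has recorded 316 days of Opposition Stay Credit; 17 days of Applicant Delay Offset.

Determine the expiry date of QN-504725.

December 29, 2008

Base term: filing date + 25 years → 5 March 2008.
Opposition Stay Credit: +316 days → 15 January 2009.
Applicant Delay Offset: −17 days → 29 December 2008.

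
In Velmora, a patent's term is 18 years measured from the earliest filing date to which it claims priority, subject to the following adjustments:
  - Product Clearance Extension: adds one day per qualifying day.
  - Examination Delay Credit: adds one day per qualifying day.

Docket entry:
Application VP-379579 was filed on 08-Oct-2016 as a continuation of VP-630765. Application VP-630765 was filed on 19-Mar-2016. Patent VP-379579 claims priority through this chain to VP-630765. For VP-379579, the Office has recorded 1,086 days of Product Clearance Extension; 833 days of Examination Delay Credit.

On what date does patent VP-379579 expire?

Earliest priority filing: 19 March 2016.
Base term: 19 March 2016 + 18 years → 19 March 2034.
Product Clearance Extension: +1086 days → 9 March 2037.
Examination Delay Credit: +833 days → 20 June 2039.

2039-06-20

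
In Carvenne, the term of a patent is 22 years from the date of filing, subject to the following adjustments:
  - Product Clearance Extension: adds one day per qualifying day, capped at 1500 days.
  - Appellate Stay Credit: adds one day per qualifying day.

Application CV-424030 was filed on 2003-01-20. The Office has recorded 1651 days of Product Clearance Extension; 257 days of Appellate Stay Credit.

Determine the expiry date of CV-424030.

November 12, 2029

Base term: filing date + 22 years → 20 January 2025.
Product Clearance Extension: 1651 days claimed exceeds the 1500-day cap, so +1500 days → 28 February 2029.
Appellate Stay Credit: +257 days → 12 November 2029.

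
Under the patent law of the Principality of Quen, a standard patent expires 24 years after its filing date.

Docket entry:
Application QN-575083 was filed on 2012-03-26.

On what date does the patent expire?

2036-03-26

Filing date + 24 years → 26 March 2036.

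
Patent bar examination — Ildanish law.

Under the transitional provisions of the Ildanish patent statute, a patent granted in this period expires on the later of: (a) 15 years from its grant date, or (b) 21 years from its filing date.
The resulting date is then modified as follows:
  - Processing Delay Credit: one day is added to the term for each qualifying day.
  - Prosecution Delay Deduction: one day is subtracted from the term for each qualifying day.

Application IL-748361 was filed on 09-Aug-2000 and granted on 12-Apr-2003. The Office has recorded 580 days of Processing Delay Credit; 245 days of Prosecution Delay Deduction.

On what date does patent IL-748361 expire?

(a) grant + 15 years → 12 April 2018.
(b) filing + 21 years → 9 August 2021.
Later of the two: 9 August 2021.
Processing Delay Credit: +580 days → 12 March 2023.
Prosecution Delay Deduction: −245 days → 10 July 2022.

July 10, 2022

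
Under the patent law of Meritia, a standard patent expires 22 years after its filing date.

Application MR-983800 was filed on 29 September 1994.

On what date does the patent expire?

Filing date + 22 years → 29 September 2016.

September 29, 2016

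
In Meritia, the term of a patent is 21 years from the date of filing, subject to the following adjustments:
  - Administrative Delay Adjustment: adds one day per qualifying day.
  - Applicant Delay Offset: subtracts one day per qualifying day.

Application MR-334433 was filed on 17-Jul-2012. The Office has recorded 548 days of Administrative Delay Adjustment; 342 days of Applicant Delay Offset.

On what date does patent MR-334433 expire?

Base term: filing date + 21 years → 17 July 2033.
Administrative Delay Adjustment: +548 days → 16 January 2035.
Applicant Delay Offset: −342 days → 8 February 2034.

February 8, 2034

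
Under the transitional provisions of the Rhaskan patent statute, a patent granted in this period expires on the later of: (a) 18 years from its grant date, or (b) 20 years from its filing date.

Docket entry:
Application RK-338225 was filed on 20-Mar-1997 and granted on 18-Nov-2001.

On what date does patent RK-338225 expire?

(a) grant + 18 years → 18 November 2019.
(b) filing + 20 years → 20 March 2017.
Later of the two: 18 November 2019.

November 18, 2019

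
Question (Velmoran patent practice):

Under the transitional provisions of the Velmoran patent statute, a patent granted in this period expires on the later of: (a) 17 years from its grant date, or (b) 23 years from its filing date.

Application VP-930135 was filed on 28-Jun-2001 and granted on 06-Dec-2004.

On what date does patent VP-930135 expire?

2024-06-28

(a) grant + 17 years → 6 December 2021.
(b) filing + 23 years → 28 June 2024.
Later of the two: 28 June 2024.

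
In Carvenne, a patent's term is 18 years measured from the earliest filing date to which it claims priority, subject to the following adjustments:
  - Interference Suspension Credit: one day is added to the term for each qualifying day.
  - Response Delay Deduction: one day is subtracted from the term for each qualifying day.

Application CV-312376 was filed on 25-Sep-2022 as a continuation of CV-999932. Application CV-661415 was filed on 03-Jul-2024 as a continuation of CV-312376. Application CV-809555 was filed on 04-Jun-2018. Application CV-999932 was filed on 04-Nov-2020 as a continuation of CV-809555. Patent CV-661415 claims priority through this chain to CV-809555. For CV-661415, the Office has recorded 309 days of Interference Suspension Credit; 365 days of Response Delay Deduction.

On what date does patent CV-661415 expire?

Earliest priority filing: 4 June 2018.
Base term: 4 June 2018 + 18 years → 4 June 2036.
Interference Suspension Credit: +309 days → 9 April 2037.
Response Delay Deduction: −365 days → 9 April 2036.

April 9, 2036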